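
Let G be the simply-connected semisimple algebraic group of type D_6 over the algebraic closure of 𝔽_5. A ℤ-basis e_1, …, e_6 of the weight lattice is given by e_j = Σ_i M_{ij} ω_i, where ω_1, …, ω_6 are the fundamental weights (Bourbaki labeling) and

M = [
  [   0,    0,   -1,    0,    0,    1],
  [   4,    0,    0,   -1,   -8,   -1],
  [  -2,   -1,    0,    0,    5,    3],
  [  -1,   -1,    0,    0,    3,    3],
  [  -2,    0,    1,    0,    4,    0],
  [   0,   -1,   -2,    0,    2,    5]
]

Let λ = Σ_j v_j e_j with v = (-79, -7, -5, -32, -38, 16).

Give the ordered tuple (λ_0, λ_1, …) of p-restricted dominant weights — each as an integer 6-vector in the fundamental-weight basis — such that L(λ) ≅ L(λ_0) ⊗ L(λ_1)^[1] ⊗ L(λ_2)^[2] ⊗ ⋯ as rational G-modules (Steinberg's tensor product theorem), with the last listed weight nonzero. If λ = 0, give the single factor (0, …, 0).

Converting to the ω-basis (c_i = row i of M dotted with v = (-79, -7, -5, -32, -38, 16)):
  c_1 = 0*-79 + 0*-7 + -1*-5 + 0*-32 + 0*-38 + 1*16 = 21
  c_2 = 4*-79 + 0*-7 + 0*-5 + -1*-32 + -8*-38 + -1*16 = 4
  c_3 = -2*-79 + -1*-7 + 0*-5 + 0*-32 + 5*-38 + 3*16 = 23
  c_4 = -1*-79 + -1*-7 + 0*-5 + 0*-32 + 3*-38 + 3*16 = 20
  c_5 = -2*-79 + 0*-7 + 1*-5 + 0*-32 + 4*-38 + 0*16 = 1
  c_6 = 0*-79 + -1*-7 + -2*-5 + 0*-32 + 2*-38 + 5*16 = 21
Expand coordinatewise in base 5:
  c_1 = 21 = 1·5^0 + 4·5^1
  c_2 = 4 = 4·5^0
  c_3 = 23 = 3·5^0 + 4·5^1
  c_4 = 20 = 0·5^0 + 4·5^1
  c_5 = 1 = 1·5^0
  c_6 = 21 = 1·5^0 + 4·5^1
λ_0 = (1, 4, 3, 0, 1, 1)
λ_1 = (4, 0, 4, 4, 0, 4)

((1, 4, 3, 0, 1, 1), (4, 0, 4, 4, 0, 4))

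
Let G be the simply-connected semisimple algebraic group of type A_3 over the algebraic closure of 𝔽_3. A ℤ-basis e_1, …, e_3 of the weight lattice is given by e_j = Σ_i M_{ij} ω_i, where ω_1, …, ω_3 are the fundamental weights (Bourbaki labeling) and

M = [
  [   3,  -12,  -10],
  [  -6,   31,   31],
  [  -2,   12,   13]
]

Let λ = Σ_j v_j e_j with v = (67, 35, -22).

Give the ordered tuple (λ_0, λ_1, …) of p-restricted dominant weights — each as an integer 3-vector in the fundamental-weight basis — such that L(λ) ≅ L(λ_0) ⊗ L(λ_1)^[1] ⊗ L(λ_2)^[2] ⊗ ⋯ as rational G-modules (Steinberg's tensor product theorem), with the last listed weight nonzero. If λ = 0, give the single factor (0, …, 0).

((1, 1, 0),)

ω-coordinates c = M·v, v = (67, 35, -22):
  c_1 = (3)·(67) + (-12)·(35) + (-10)·(-22) = 1
  c_2 = (-6)·(67) + (31)·(35) + (31)·(-22) = 1
  c_3 = (-2)·(67) + (12)·(35) + (13)·(-22) = 0
Writing each c_i in base p = 3:
  c_1 = 1 = 1·3^0
  c_2 = 1 = 1·3^0
  c_3 = 0
λ_0 = (1, 1, 0)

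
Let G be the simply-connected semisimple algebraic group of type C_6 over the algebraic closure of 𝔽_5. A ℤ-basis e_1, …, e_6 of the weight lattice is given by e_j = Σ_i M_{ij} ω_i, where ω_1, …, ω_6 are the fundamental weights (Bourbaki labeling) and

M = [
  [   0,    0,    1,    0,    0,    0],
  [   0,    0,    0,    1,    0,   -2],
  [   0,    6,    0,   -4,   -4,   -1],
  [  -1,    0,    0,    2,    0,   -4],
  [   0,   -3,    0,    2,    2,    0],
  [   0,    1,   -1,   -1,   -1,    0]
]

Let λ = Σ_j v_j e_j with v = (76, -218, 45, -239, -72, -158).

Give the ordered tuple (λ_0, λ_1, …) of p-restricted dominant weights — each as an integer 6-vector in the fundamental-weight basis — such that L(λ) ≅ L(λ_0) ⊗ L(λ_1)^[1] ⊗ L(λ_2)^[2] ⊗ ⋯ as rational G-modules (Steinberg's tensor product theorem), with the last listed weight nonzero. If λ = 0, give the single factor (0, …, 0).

((0, 2, 4, 3, 2, 3), (4, 0, 3, 0, 1, 4), (1, 3, 3, 3, 1, 1))

Converting to the ω-basis (c_i = row i of M dotted with v = (76, -218, 45, -239, -72, -158)):
  c_1 = 0·76 + (0)·(-218) + 1·45 + (0)·(-239) + (0)·(-72) + (0)·(-158) = 45
  c_2 = 0·76 + (0)·(-218) + 0·45 + (1)·(-239) + (0)·(-72) + (-2)·(-158) = 77
  c_3 = 0·76 + (6)·(-218) + 0·45 + (-4)·(-239) + (-4)·(-72) + (-1)·(-158) = 94
  c_4 = (-1)·(76) + (0)·(-218) + 0·45 + (2)·(-239) + (0)·(-72) + (-4)·(-158) = 78
  c_5 = 0·76 + (-3)·(-218) + 0·45 + (2)·(-239) + (2)·(-72) + (0)·(-158) = 32
  c_6 = 0·76 + (1)·(-218) + (-1)·(45) + (-1)·(-239) + (-1)·(-72) + (0)·(-158) = 48
p = 5; digits c_i = Σ_j d_{ij}·5^j, 0 ≤ d_{ij} < 5:
  c_1 = 45 = 0·5^0 + 4·5^1 + 1·5^2
  c_2 = 77 = 2·5^0 + 0·5^1 + 3·5^2
  c_3 = 94 = 4·5^0 + 3·5^1 + 3·5^2
  c_4 = 78 = 3·5^0 + 0·5^1 + 3·5^2
  c_5 = 32 = 2·5^0 + 1·5^1 + 1·5^2
  c_6 = 48 = 3·5^0 + 4·5^1 + 1·5^2
Factor λ_0 = (0, 2, 4, 3, 2, 3)
Factor λ_1 = (4, 0, 3, 0, 1, 4)
Factor λ_2 = (1, 3, 3, 3, 1, 1)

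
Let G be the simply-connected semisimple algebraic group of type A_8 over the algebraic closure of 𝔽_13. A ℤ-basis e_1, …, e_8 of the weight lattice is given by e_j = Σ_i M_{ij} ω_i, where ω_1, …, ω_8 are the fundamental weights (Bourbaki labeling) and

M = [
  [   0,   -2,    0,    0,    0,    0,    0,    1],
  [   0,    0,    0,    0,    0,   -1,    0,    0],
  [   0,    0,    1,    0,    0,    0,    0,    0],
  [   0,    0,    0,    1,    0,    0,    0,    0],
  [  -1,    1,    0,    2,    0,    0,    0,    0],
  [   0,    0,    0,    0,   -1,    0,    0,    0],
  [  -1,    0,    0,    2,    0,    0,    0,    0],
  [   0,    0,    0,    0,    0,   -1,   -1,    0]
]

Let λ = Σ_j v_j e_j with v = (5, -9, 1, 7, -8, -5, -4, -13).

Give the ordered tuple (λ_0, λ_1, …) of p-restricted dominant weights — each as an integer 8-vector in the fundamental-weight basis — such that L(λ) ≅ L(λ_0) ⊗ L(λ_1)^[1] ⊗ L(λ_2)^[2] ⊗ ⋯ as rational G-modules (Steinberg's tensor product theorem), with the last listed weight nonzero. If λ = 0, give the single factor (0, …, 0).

Change of basis e → ω: c = M·v where v = (5, -9, 1, 7, -8, -5, -4, -13):
  c_1 = (0)·(5) + (-2)·(-9) + (0)·(1) + (0)·(7) + (0)·(-8) + (0)·(-5) + (0)·(-4) + (1)·(-13) = 5
  c_2 = (0)·(5) + (0)·(-9) + (0)·(1) + (0)·(7) + (0)·(-8) + (-1)·(-5) + (0)·(-4) + (0)·(-13) = 5
  c_3 = (0)·(5) + (0)·(-9) + (1)·(1) + (0)·(7) + (0)·(-8) + (0)·(-5) + (0)·(-4) + (0)·(-13) = 1
  c_4 = (0)·(5) + (0)·(-9) + (0)·(1) + (1)·(7) + (0)·(-8) + (0)·(-5) + (0)·(-4) + (0)·(-13) = 7
  c_5 = (-1)·(5) + (1)·(-9) + (0)·(1) + (2)·(7) + (0)·(-8) + (0)·(-5) + (0)·(-4) + (0)·(-13) = 0
  c_6 = (0)·(5) + (0)·(-9) + (0)·(1) + (0)·(7) + (-1)·(-8) + (0)·(-5) + (0)·(-4) + (0)·(-13) = 8
  c_7 = (-1)·(5) + (0)·(-9) + (0)·(1) + (2)·(7) + (0)·(-8) + (0)·(-5) + (0)·(-4) + (0)·(-13) = 9
  c_8 = (0)·(5) + (0)·(-9) + (0)·(1) + (0)·(7) + (0)·(-8) + (-1)·(-5) + (-1)·(-4) + (0)·(-13) = 9
Base-13 expansion of each c_i:
  c_1 = 5 = 5·13^0
  c_2 = 5 = 5·13^0
  c_3 = 1 = 1·13^0
  c_4 = 7 = 7·13^0
  c_5 = 0
  c_6 = 8 = 8·13^0
  c_7 = 9 = 9·13^0
  c_8 = 9 = 9·13^0
p-restricted factor λ_0 = (5, 5, 1, 7, 0, 8, 9, 9)

((5, 5, 1, 7, 0, 8, 9, 9),)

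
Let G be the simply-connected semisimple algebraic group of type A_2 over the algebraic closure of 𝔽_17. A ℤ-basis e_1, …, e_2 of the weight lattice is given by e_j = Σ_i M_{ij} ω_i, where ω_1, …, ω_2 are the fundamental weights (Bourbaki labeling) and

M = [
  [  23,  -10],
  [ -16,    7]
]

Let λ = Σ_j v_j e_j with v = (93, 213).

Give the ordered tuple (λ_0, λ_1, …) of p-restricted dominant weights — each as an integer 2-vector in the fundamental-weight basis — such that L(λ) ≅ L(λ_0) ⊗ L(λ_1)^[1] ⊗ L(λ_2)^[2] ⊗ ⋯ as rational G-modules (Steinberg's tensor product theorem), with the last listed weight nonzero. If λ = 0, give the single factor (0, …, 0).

In the fundamental-weight basis, λ has coordinates c = M·v (v = (93, 213)):
  c_1 = 23*93 + -10*213 = 9
  c_2 = -16*93 + 7*213 = 3
Writing each c_i in base p = 17:
  c_1 = 9 = 9·17^0
  c_2 = 3 = 3·17^0
λ_0 = (9, 3)

((9, 3),)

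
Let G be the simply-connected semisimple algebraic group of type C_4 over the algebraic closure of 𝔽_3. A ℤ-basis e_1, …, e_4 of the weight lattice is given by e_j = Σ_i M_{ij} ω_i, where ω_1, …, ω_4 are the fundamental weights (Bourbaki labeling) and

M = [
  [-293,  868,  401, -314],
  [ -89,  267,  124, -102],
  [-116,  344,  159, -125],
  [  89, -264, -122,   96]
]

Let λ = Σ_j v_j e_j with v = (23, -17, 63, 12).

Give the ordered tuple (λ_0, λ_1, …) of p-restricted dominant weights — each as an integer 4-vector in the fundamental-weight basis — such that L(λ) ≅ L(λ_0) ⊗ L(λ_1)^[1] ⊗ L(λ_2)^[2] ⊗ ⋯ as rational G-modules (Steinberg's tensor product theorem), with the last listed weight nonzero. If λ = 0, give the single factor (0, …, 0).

((0, 2, 1, 1),)

Compute c_i = Σ_j M_{ij} v_j with v = (23, -17, 63, 12):
  c_1 = (-293)·(23) + (868)·(-17) + 401·63 + (-314)·(12) = 0
  c_2 = (-89)·(23) + (267)·(-17) + 124·63 + (-102)·(12) = 2
  c_3 = (-116)·(23) + (344)·(-17) + 159·63 + (-125)·(12) = 1
  c_4 = 89·23 + (-264)·(-17) + (-122)·(63) + 96·12 = 1
Writing each c_i in base p = 3:
  c_1 = 0
  c_2 = 2 = 2·3^0
  c_3 = 1 = 1·3^0
  c_4 = 1 = 1·3^0
λ_0 = (0, 2, 1, 1)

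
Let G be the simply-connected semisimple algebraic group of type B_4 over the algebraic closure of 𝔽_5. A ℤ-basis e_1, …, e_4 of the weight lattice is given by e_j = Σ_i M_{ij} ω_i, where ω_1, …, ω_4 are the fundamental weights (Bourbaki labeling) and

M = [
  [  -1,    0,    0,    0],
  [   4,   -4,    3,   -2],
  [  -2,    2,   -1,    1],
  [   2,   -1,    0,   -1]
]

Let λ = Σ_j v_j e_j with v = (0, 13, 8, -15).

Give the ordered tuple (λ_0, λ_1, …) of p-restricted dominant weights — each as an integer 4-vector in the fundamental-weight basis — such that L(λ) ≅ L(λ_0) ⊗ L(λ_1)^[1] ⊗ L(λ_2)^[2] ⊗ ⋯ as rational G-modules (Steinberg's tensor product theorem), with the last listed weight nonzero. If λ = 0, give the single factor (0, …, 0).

((0, 2, 3, 2),)

ω-coordinates c = M·v, v = (0, 13, 8, -15):
  c_1 = -1*0 + 0*13 + 0*8 + 0*-15 = 0
  c_2 = 4*0 + -4*13 + 3*8 + -2*-15 = 2
  c_3 = -2*0 + 2*13 + -1*8 + 1*-15 = 3
  c_4 = 2*0 + -1*13 + 0*8 + -1*-15 = 2
Expand coordinatewise in base 5:
  c_1 = 0
  c_2 = 2 = 2·5^0
  c_3 = 3 = 3·5^0
  c_4 = 2 = 2·5^0
λ_0 = (0, 2, 3, 2)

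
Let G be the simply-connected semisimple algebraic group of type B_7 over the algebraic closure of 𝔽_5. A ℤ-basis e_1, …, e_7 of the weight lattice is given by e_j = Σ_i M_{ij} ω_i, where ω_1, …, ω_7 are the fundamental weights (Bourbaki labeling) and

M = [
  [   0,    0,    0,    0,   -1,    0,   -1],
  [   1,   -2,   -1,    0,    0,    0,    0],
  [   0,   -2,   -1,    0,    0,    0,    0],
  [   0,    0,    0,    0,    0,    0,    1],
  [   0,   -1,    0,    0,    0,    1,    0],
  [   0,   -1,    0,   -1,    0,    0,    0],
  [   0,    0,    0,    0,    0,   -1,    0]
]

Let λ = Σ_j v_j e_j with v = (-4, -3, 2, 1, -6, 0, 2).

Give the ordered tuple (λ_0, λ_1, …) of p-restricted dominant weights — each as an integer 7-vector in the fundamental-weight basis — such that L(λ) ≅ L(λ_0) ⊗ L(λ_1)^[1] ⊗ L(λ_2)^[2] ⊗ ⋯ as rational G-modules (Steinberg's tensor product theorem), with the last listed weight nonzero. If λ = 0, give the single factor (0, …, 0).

ω-coordinates c = M·v, v = (-4, -3, 2, 1, -6, 0, 2):
  c_1 = (0)·(-4) + (0)·(-3) + (0)·(2) + (0)·(1) + (-1)·(-6) + (0)·(0) + (-1)·(2) = 4
  c_2 = (1)·(-4) + (-2)·(-3) + (-1)·(2) + (0)·(1) + (0)·(-6) + (0)·(0) + (0)·(2) = 0
  c_3 = (0)·(-4) + (-2)·(-3) + (-1)·(2) + (0)·(1) + (0)·(-6) + (0)·(0) + (0)·(2) = 4
  c_4 = (0)·(-4) + (0)·(-3) + (0)·(2) + (0)·(1) + (0)·(-6) + (0)·(0) + (1)·(2) = 2
  c_5 = (0)·(-4) + (-1)·(-3) + (0)·(2) + (0)·(1) + (0)·(-6) + (1)·(0) + (0)·(2) = 3
  c_6 = (0)·(-4) + (-1)·(-3) + (0)·(2) + (-1)·(1) + (0)·(-6) + (0)·(0) + (0)·(2) = 2
  c_7 = (0)·(-4) + (0)·(-3) + (0)·(2) + (0)·(1) + (0)·(-6) + (-1)·(0) + (0)·(2) = 0
Base-5 expansion of each c_i:
  c_1 = 4 = 4·5^0
  c_2 = 0
  c_3 = 4 = 4·5^0
  c_4 = 2 = 2·5^0
  c_5 = 3 = 3·5^0
  c_6 = 2 = 2·5^0
  c_7 = 0
Factor λ_0 = (4, 0, 4, 2, 3, 2, 0)

((4, 0, 4, 2, 3, 2, 0),)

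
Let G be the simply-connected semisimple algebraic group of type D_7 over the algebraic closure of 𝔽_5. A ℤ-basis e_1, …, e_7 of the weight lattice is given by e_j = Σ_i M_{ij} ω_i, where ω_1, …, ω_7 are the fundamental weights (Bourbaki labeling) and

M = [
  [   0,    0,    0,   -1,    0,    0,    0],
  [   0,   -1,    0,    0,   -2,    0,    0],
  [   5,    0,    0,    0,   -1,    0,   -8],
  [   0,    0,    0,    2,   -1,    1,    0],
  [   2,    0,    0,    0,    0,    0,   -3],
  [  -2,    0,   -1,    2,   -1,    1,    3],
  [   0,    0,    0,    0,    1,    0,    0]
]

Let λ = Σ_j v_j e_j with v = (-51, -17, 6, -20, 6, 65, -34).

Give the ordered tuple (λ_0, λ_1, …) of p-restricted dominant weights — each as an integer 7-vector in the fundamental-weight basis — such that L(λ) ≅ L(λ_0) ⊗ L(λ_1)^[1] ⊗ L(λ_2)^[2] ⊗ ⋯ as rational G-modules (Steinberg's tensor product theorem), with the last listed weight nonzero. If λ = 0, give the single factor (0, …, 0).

((0, 0, 1, 4, 0, 3, 1), (4, 1, 2, 3, 0, 2, 1))

Change of basis e → ω: c = M·v where v = (-51, -17, 6, -20, 6, 65, -34):
  c_1 = 0*-51 + 0*-17 + 0*6 + -1*-20 + 0*6 + 0*65 + 0*-34 = 20
  c_2 = 0*-51 + -1*-17 + 0*6 + 0*-20 + -2*6 + 0*65 + 0*-34 = 5
  c_3 = 5*-51 + 0*-17 + 0*6 + 0*-20 + -1*6 + 0*65 + -8*-34 = 11
  c_4 = 0*-51 + 0*-17 + 0*6 + 2*-20 + -1*6 + 1*65 + 0*-34 = 19
  c_5 = 2*-51 + 0*-17 + 0*6 + 0*-20 + 0*6 + 0*65 + -3*-34 = 0
  c_6 = -2*-51 + 0*-17 + -1*6 + 2*-20 + -1*6 + 1*65 + 3*-34 = 13
  c_7 = 0*-51 + 0*-17 + 0*6 + 0*-20 + 1*6 + 0*65 + 0*-34 = 6
p = 5; digits c_i = Σ_j d_{ij}·5^j, 0 ≤ d_{ij} < 5:
  c_1 = 20 = 0·5^0 + 4·5^1
  c_2 = 5 = 0·5^0 + 1·5^1
  c_3 = 11 = 1·5^0 + 2·5^1
  c_4 = 19 = 4·5^0 + 3·5^1
  c_5 = 0
  c_6 = 13 = 3·5^0 + 2·5^1
  c_7 = 6 = 1·5^0 + 1·5^1
Factor λ_0 = (0, 0, 1, 4, 0, 3, 1)
Factor λ_1 = (4, 1, 2, 3, 0, 2, 1)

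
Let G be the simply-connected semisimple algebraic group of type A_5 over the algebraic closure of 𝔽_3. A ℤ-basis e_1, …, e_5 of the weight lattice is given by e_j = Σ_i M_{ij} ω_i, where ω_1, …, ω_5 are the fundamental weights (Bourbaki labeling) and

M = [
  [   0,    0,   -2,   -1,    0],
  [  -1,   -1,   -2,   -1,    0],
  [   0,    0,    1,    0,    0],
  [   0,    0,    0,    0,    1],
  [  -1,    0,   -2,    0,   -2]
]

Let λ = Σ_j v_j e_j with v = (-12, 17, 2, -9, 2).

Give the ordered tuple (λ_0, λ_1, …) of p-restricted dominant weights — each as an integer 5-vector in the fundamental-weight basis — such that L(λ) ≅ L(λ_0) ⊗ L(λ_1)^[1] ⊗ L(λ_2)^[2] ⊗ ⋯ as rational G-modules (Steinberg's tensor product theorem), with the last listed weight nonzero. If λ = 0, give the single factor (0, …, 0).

Converting to the ω-basis (c_i = row i of M dotted with v = (-12, 17, 2, -9, 2)):
  c_1 = 0*-12 + 0*17 + -2*2 + -1*-9 + 0*2 = 5
  c_2 = -1*-12 + -1*17 + -2*2 + -1*-9 + 0*2 = 0
  c_3 = 0*-12 + 0*17 + 1*2 + 0*-9 + 0*2 = 2
  c_4 = 0*-12 + 0*17 + 0*2 + 0*-9 + 1*2 = 2
  c_5 = -1*-12 + 0*17 + -2*2 + 0*-9 + -2*2 = 4
Writing each c_i in base p = 3:
  c_1 = 5 = 2·3^0 + 1·3^1
  c_2 = 0
  c_3 = 2 = 2·3^0
  c_4 = 2 = 2·3^0
  c_5 = 4 = 1·3^0 + 1·3^1
λ_0 = (2, 0, 2, 2, 1)
λ_1 = (1, 0, 0, 0, 1)

((2, 0, 2, 2, 1), (1, 0, 0, 0, 1))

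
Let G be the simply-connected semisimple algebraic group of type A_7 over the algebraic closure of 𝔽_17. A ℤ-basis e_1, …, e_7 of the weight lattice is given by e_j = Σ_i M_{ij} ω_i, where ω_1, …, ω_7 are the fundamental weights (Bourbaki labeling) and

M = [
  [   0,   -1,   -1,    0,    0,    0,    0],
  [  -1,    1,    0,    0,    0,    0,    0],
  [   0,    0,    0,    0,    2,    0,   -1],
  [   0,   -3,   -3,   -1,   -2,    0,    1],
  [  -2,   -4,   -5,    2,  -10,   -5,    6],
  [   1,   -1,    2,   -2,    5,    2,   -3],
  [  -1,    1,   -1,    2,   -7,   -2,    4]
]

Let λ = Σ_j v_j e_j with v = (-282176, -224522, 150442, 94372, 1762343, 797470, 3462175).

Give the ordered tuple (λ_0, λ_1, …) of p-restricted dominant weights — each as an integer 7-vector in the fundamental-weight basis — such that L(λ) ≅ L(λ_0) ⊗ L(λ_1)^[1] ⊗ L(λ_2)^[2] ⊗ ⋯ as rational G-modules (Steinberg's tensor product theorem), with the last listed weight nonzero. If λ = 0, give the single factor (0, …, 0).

((11, 7, 2, 9, 10, 3, 4), (5, 8, 5, 2, 15, 3, 1), (1, 12, 12, 5, 7, 3, 12), (15, 11, 12, 13, 12, 15, 2))

Change of basis e → ω: c = M·v where v = (-282176, -224522, 150442, 94372, 1762343, 797470, 3462175):
  c_1 = (0)·(-282176) + (-1)·(-224522) + (-1)·(150442) + 0·94372 + 0·1762343 + 0·797470 + 0·3462175 = 74080
  c_2 = (-1)·(-282176) + (1)·(-224522) + 0·150442 + 0·94372 + 0·1762343 + 0·797470 + 0·3462175 = 57654
  c_3 = (0)·(-282176) + (0)·(-224522) + 0·150442 + 0·94372 + 2·1762343 + 0·797470 + (-1)·(3462175) = 62511
  c_4 = (0)·(-282176) + (-3)·(-224522) + (-3)·(150442) + (-1)·(94372) + (-2)·(1762343) + 0·797470 + 1·3462175 = 65357
  c_5 = (-2)·(-282176) + (-4)·(-224522) + (-5)·(150442) + 2·94372 + (-10)·(1762343) + (-5)·(797470) + 6·3462175 = 61244
  c_6 = (1)·(-282176) + (-1)·(-224522) + 2·150442 + (-2)·(94372) + 5·1762343 + 2·797470 + (-3)·(3462175) = 74616
  c_7 = (-1)·(-282176) + (1)·(-224522) + (-1)·(150442) + 2·94372 + (-7)·(1762343) + (-2)·(797470) + 4·3462175 = 13315
Expand coordinatewise in base 17:
  c_1 = 74080 = 11·17^0 + 5·17^1 + 1·17^2 + 15·17^3
  c_2 = 57654 = 7·17^0 + 8·17^1 + 12·17^2 + 11·17^3
  c_3 = 62511 = 2·17^0 + 5·17^1 + 12·17^2 + 12·17^3
  c_4 = 65357 = 9·17^0 + 2·17^1 + 5·17^2 + 13·17^3
  c_5 = 61244 = 10·17^0 + 15·17^1 + 7·17^2 + 12·17^3
  c_6 = 74616 = 3·17^0 + 3·17^1 + 3·17^2 + 15·17^3
  c_7 = 13315 = 4·17^0 + 1·17^1 + 12·17^2 + 2·17^3
p-restricted factor λ_0 = (11, 7, 2, 9, 10, 3, 4)
p-restricted factor λ_1 = (5, 8, 5, 2, 15, 3, 1)
p-restricted factor λ_2 = (1, 12, 12, 5, 7, 3, 12)
p-restricted factor λ_3 = (15, 11, 12, 13, 12, 15, 2)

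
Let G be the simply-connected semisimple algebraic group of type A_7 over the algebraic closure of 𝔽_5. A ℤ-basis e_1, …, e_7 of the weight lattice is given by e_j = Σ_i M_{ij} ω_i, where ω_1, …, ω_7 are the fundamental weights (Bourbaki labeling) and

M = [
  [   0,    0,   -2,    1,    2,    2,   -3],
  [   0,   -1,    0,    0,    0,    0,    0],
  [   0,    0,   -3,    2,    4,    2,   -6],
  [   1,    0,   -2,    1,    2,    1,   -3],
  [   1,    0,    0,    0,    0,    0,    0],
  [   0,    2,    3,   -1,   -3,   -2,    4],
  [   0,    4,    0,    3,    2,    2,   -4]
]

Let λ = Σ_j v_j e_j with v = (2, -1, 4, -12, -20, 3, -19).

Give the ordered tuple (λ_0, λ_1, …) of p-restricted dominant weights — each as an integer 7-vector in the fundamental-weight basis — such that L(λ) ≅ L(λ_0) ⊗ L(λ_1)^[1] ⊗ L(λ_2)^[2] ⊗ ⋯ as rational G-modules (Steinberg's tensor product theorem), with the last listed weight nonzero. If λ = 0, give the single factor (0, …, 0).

Compute c_i = Σ_j M_{ij} v_j with v = (2, -1, 4, -12, -20, 3, -19):
  c_1 = 0*2 + 0*-1 + -2*4 + 1*-12 + 2*-20 + 2*3 + -3*-19 = 3
  c_2 = 0*2 + -1*-1 + 0*4 + 0*-12 + 0*-20 + 0*3 + 0*-19 = 1
  c_3 = 0*2 + 0*-1 + -3*4 + 2*-12 + 4*-20 + 2*3 + -6*-19 = 4
  c_4 = 1*2 + 0*-1 + -2*4 + 1*-12 + 2*-20 + 1*3 + -3*-19 = 2
  c_5 = 1*2 + 0*-1 + 0*4 + 0*-12 + 0*-20 + 0*3 + 0*-19 = 2
  c_6 = 0*2 + 2*-1 + 3*4 + -1*-12 + -3*-20 + -2*3 + 4*-19 = 0
  c_7 = 0*2 + 4*-1 + 0*4 + 3*-12 + 2*-20 + 2*3 + -4*-19 = 2
p = 5; digits c_i = Σ_j d_{ij}·5^j, 0 ≤ d_{ij} < 5:
  c_1 = 3 = 3·5^0
  c_2 = 1 = 1·5^0
  c_3 = 4 = 4·5^0
  c_4 = 2 = 2·5^0
  c_5 = 2 = 2·5^0
  c_6 = 0
  c_7 = 2 = 2·5^0
λ_0 = (3, 1, 4, 2, 2, 0, 2)

((3, 1, 4, 2, 2, 0, 2),)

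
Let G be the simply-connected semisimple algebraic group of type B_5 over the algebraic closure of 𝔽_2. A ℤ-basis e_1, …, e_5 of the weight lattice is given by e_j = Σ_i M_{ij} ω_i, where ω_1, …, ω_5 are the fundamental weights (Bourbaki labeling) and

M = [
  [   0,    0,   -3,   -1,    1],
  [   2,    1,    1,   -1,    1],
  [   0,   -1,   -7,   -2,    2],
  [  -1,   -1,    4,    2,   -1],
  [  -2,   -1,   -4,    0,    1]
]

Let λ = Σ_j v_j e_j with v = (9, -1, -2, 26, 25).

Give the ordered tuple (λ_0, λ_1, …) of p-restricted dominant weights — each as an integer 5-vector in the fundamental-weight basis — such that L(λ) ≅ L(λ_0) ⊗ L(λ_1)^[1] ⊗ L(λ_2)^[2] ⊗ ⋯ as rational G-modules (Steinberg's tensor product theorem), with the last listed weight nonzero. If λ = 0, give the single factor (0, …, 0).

Compute c_i = Σ_j M_{ij} v_j with v = (9, -1, -2, 26, 25):
  c_1 = (0)·(9) + (0)·(-1) + (-3)·(-2) + (-1)·(26) + (1)·(25) = 5
  c_2 = (2)·(9) + (1)·(-1) + (1)·(-2) + (-1)·(26) + (1)·(25) = 14
  c_3 = (0)·(9) + (-1)·(-1) + (-7)·(-2) + (-2)·(26) + (2)·(25) = 13
  c_4 = (-1)·(9) + (-1)·(-1) + (4)·(-2) + (2)·(26) + (-1)·(25) = 11
  c_5 = (-2)·(9) + (-1)·(-1) + (-4)·(-2) + (0)·(26) + (1)·(25) = 16
Base-2 expansion of each c_i:
  c_1 = 5 = 1·2^0 + 0·2^1 + 1·2^2
  c_2 = 14 = 0·2^0 + 1·2^1 + 1·2^2 + 1·2^3
  c_3 = 13 = 1·2^0 + 0·2^1 + 1·2^2 + 1·2^3
  c_4 = 11 = 1·2^0 + 1·2^1 + 0·2^2 + 1·2^3
  c_5 = 16 = 0·2^0 + 0·2^1 + 0·2^2 + 0·2^3 + 1·2^4
Factor λ_0 = (1, 0, 1, 1, 0)
Factor λ_1 = (0, 1, 0, 1, 0)
Factor λ_2 = (1, 1, 1, 0, 0)
Factor λ_3 = (0, 1, 1, 1, 0)
Factor λ_4 = (0, 0, 0, 0, 1)

((1, 0, 1, 1, 0), (0, 1, 0, 1, 0), (1, 1, 1, 0, 0), (0, 1, 1, 1, 0), (0, 0, 0, 0, 1))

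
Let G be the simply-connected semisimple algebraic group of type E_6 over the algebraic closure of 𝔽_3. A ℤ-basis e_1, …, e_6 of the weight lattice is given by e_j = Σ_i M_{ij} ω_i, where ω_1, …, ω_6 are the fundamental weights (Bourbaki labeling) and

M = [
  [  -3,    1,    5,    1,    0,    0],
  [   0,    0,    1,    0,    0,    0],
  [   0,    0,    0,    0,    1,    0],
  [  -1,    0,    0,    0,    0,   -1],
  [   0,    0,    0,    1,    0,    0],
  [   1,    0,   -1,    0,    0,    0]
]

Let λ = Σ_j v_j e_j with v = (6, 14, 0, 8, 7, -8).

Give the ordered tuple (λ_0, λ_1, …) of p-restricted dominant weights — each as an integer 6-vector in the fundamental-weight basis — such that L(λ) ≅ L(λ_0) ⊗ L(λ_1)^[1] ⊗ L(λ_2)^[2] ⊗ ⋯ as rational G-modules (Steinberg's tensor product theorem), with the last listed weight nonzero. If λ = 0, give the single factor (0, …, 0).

Change of basis e → ω: c = M·v where v = (6, 14, 0, 8, 7, -8):
  c_1 = -3*6 + 1*14 + 5*0 + 1*8 + 0*7 + 0*-8 = 4
  c_2 = 0*6 + 0*14 + 1*0 + 0*8 + 0*7 + 0*-8 = 0
  c_3 = 0*6 + 0*14 + 0*0 + 0*8 + 1*7 + 0*-8 = 7
  c_4 = -1*6 + 0*14 + 0*0 + 0*8 + 0*7 + -1*-8 = 2
  c_5 = 0*6 + 0*14 + 0*0 + 1*8 + 0*7 + 0*-8 = 8
  c_6 = 1*6 + 0*14 + -1*0 + 0*8 + 0*7 + 0*-8 = 6
Expand coordinatewise in base 3:
  c_1 = 4 = 1·3^0 + 1·3^1
  c_2 = 0
  c_3 = 7 = 1·3^0 + 2·3^1
  c_4 = 2 = 2·3^0
  c_5 = 8 = 2·3^0 + 2·3^1
  c_6 = 6 = 0·3^0 + 2·3^1
p-restricted factor λ_0 = (1, 0, 1, 2, 2, 0)
p-restricted factor λ_1 = (1, 0, 2, 0, 2, 2)

((1, 0, 1, 2, 2, 0), (1, 0, 2, 0, 2, 2))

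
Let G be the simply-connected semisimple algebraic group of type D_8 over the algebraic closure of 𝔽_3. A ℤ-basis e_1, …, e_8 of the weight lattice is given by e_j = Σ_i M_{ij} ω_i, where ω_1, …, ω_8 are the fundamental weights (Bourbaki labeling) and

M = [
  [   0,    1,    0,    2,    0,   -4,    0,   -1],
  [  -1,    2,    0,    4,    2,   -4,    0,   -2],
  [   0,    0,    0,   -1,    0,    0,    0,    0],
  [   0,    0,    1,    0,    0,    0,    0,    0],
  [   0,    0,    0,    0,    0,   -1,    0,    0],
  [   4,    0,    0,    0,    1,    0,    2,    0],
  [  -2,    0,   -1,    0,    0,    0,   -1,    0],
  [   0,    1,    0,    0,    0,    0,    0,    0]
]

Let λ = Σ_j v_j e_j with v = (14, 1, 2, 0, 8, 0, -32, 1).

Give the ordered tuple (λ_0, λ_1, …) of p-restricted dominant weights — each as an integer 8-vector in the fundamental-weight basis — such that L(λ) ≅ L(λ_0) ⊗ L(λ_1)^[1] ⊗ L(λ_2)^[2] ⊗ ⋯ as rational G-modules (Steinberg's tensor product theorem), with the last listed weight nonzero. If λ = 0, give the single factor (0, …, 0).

In the fundamental-weight basis, λ has coordinates c = M·v (v = (14, 1, 2, 0, 8, 0, -32, 1)):
  c_1 = 0*14 + 1*1 + 0*2 + 2*0 + 0*8 + -4*0 + 0*-32 + -1*1 = 0
  c_2 = -1*14 + 2*1 + 0*2 + 4*0 + 2*8 + -4*0 + 0*-32 + -2*1 = 2
  c_3 = 0*14 + 0*1 + 0*2 + -1*0 + 0*8 + 0*0 + 0*-32 + 0*1 = 0
  c_4 = 0*14 + 0*1 + 1*2 + 0*0 + 0*8 + 0*0 + 0*-32 + 0*1 = 2
  c_5 = 0*14 + 0*1 + 0*2 + 0*0 + 0*8 + -1*0 + 0*-32 + 0*1 = 0
  c_6 = 4*14 + 0*1 + 0*2 + 0*0 + 1*8 + 0*0 + 2*-32 + 0*1 = 0
  c_7 = -2*14 + 0*1 + -1*2 + 0*0 + 0*8 + 0*0 + -1*-32 + 0*1 = 2
  c_8 = 0*14 + 1*1 + 0*2 + 0*0 + 0*8 + 0*0 + 0*-32 + 0*1 = 1
Base-3 expansion of each c_i:
  c_1 = 0
  c_2 = 2 = 2·3^0
  c_3 = 0
  c_4 = 2 = 2·3^0
  c_5 = 0
  c_6 = 0
  c_7 = 2 = 2·3^0
  c_8 = 1 = 1·3^0
p-restricted factor λ_0 = (0, 2, 0, 2, 0, 0, 2, 1)

((0, 2, 0, 2, 0, 0, 2, 1),)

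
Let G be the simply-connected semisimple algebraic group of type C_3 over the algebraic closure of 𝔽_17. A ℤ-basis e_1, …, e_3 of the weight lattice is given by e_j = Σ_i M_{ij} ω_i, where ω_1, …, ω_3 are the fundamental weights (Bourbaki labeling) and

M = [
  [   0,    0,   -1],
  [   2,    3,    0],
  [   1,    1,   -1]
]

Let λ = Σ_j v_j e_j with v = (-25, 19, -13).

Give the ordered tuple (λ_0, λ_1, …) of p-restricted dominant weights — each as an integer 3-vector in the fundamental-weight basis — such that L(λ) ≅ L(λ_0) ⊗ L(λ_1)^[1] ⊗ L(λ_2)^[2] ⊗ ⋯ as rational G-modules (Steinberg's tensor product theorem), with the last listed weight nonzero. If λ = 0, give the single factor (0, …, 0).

((13, 7, 7),)

Change of basis e → ω: c = M·v where v = (-25, 19, -13):
  c_1 = (0)·(-25) + 0·19 + (-1)·(-13) = 13
  c_2 = (2)·(-25) + 3·19 + (0)·(-13) = 7
  c_3 = (1)·(-25) + 1·19 + (-1)·(-13) = 7
Writing each c_i in base p = 17:
  c_1 = 13 = 13·17^0
  c_2 = 7 = 7·17^0
  c_3 = 7 = 7·17^0
p-restricted factor λ_0 = (13, 7, 7)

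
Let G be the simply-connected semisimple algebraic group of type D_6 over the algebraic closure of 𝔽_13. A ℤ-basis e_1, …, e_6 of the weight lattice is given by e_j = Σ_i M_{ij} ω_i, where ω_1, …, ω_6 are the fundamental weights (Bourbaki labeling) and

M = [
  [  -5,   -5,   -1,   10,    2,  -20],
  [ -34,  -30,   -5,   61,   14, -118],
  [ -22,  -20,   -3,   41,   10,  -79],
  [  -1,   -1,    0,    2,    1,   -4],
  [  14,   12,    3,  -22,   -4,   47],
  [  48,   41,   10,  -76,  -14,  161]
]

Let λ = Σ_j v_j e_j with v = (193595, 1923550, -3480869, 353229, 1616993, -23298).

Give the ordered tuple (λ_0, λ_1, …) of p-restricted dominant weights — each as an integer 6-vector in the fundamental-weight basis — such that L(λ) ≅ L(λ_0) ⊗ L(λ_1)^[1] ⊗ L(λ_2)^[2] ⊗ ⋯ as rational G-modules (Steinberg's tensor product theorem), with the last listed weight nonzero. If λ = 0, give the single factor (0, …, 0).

((6, 3, 4, 4, 5, 8), (9, 10, 3, 2, 6, 3), (12, 7, 6, 4, 5, 5), (5, 9, 2, 6, 7, 0), (4, 1, 7, 10, 0, 4))

ω-coordinates c = M·v, v = (193595, 1923550, -3480869, 353229, 1616993, -23298):
  c_1 = (-5)·(193595) + (-5)·(1923550) + (-1)·(-3480869) + (10)·(353229) + (2)·(1616993) + (-20)·(-23298) = 127380
  c_2 = (-34)·(193595) + (-30)·(1923550) + (-5)·(-3480869) + (61)·(353229) + (14)·(1616993) + (-118)·(-23298) = 49650
  c_3 = (-22)·(193595) + (-20)·(1923550) + (-3)·(-3480869) + (41)·(353229) + (10)·(1616993) + (-79)·(-23298) = 205378
  c_4 = (-1)·(193595) + (-1)·(1923550) + (0)·(-3480869) + (2)·(353229) + (1)·(1616993) + (-4)·(-23298) = 299498
  c_5 = (14)·(193595) + (12)·(1923550) + (3)·(-3480869) + (-22)·(353229) + (-4)·(1616993) + (47)·(-23298) = 16307
  c_6 = (48)·(193595) + (41)·(1923550) + (10)·(-3480869) + (-76)·(353229) + (-14)·(1616993) + (161)·(-23298) = 115136
p = 13; digits c_i = Σ_j d_{ij}·13^j, 0 ≤ d_{ij} < 13:
  c_1 = 127380 = 6·13^0 + 9·13^1 + 12·13^2 + 5·13^3 + 4·13^4
  c_2 = 49650 = 3·13^0 + 10·13^1 + 7·13^2 + 9·13^3 + 1·13^4
  c_3 = 205378 = 4·13^0 + 3·13^1 + 6·13^2 + 2·13^3 + 7·13^4
  c_4 = 299498 = 4·13^0 + 2·13^1 + 4·13^2 + 6·13^3 + 10·13^4
  c_5 = 16307 = 5·13^0 + 6·13^1 + 5·13^2 + 7·13^3
  c_6 = 115136 = 8·13^0 + 3·13^1 + 5·13^2 + 0·13^3 + 4·13^4
p-restricted factor λ_0 = (6, 3, 4, 4, 5, 8)
p-restricted factor λ_1 = (9, 10, 3, 2, 6, 3)
p-restricted factor λ_2 = (12, 7, 6, 4, 5, 5)
p-restricted factor λ_3 = (5, 9, 2, 6, 7, 0)
p-restricted factor λ_4 = (4, 1, 7, 10, 0, 4)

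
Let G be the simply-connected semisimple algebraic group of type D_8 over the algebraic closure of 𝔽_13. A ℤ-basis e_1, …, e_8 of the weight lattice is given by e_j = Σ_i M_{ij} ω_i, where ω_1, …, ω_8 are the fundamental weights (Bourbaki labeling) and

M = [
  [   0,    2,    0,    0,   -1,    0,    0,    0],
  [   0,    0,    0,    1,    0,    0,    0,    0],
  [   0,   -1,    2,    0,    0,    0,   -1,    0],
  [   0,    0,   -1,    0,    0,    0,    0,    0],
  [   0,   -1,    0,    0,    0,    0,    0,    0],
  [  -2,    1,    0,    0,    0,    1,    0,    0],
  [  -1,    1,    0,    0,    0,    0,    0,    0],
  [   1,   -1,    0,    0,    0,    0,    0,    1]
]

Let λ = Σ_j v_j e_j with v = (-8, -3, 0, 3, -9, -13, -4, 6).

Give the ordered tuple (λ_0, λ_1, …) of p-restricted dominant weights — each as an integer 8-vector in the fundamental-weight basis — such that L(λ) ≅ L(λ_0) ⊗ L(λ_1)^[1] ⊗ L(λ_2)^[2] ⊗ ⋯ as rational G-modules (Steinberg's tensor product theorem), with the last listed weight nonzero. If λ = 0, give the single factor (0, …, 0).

((3, 3, 7, 0, 3, 0, 5, 1),)

In the fundamental-weight basis, λ has coordinates c = M·v (v = (-8, -3, 0, 3, -9, -13, -4, 6)):
  c_1 = (0)·(-8) + (2)·(-3) + 0·0 + 0·3 + (-1)·(-9) + (0)·(-13) + (0)·(-4) + 0·6 = 3
  c_2 = (0)·(-8) + (0)·(-3) + 0·0 + 1·3 + (0)·(-9) + (0)·(-13) + (0)·(-4) + 0·6 = 3
  c_3 = (0)·(-8) + (-1)·(-3) + 2·0 + 0·3 + (0)·(-9) + (0)·(-13) + (-1)·(-4) + 0·6 = 7
  c_4 = (0)·(-8) + (0)·(-3) + (-1)·(0) + 0·3 + (0)·(-9) + (0)·(-13) + (0)·(-4) + 0·6 = 0
  c_5 = (0)·(-8) + (-1)·(-3) + 0·0 + 0·3 + (0)·(-9) + (0)·(-13) + (0)·(-4) + 0·6 = 3
  c_6 = (-2)·(-8) + (1)·(-3) + 0·0 + 0·3 + (0)·(-9) + (1)·(-13) + (0)·(-4) + 0·6 = 0
  c_7 = (-1)·(-8) + (1)·(-3) + 0·0 + 0·3 + (0)·(-9) + (0)·(-13) + (0)·(-4) + 0·6 = 5
  c_8 = (1)·(-8) + (-1)·(-3) + 0·0 + 0·3 + (0)·(-9) + (0)·(-13) + (0)·(-4) + 1·6 = 1
Writing each c_i in base p = 13:
  c_1 = 3 = 3·13^0
  c_2 = 3 = 3·13^0
  c_3 = 7 = 7·13^0
  c_4 = 0
  c_5 = 3 = 3·13^0
  c_6 = 0
  c_7 = 5 = 5·13^0
  c_8 = 1 = 1·13^0
λ_0 = (3, 3, 7, 0, 3, 0, 5, 1)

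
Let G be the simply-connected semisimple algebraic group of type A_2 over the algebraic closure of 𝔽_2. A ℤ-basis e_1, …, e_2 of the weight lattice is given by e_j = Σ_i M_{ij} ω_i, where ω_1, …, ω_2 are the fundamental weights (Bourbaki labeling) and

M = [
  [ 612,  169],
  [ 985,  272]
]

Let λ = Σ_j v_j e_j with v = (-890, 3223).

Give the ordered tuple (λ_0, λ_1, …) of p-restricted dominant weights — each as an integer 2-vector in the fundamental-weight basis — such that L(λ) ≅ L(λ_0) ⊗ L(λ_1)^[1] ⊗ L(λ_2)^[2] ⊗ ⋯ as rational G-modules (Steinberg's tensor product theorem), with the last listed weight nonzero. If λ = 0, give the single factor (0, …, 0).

((1, 0), (1, 1), (1, 1))

In the fundamental-weight basis, λ has coordinates c = M·v (v = (-890, 3223)):
  c_1 = 612*-890 + 169*3223 = 7
  c_2 = 985*-890 + 272*3223 = 6
p = 2; digits c_i = Σ_j d_{ij}·2^j, 0 ≤ d_{ij} < 2:
  c_1 = 7 = 1·2^0 + 1·2^1 + 1·2^2
  c_2 = 6 = 0·2^0 + 1·2^1 + 1·2^2
p-restricted factor λ_0 = (1, 0)
p-restricted factor λ_1 = (1, 1)
p-restricted factor λ_2 = (1, 1)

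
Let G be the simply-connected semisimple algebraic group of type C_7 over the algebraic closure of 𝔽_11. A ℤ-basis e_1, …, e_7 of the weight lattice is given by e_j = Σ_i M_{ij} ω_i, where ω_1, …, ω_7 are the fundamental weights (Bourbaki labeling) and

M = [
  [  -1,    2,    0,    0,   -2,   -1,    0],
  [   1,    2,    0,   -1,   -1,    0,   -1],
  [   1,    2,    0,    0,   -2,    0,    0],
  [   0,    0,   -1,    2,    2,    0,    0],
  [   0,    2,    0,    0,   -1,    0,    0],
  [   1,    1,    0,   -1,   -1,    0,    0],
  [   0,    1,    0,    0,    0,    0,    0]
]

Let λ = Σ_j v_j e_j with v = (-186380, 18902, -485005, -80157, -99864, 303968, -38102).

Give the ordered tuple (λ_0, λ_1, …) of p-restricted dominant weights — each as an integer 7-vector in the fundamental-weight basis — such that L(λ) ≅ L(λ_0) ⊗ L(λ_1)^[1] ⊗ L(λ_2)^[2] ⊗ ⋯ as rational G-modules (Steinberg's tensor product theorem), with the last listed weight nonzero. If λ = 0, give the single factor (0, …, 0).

Converting to the ω-basis (c_i = row i of M dotted with v = (-186380, 18902, -485005, -80157, -99864, 303968, -38102)):
  c_1 = -1*-186380 + 2*18902 + 0*-485005 + 0*-80157 + -2*-99864 + -1*303968 + 0*-38102 = 119944
  c_2 = 1*-186380 + 2*18902 + 0*-485005 + -1*-80157 + -1*-99864 + 0*303968 + -1*-38102 = 69547
  c_3 = 1*-186380 + 2*18902 + 0*-485005 + 0*-80157 + -2*-99864 + 0*303968 + 0*-38102 = 51152
  c_4 = 0*-186380 + 0*18902 + -1*-485005 + 2*-80157 + 2*-99864 + 0*303968 + 0*-38102 = 124963
  c_5 = 0*-186380 + 2*18902 + 0*-485005 + 0*-80157 + -1*-99864 + 0*303968 + 0*-38102 = 137668
  c_6 = 1*-186380 + 1*18902 + 0*-485005 + -1*-80157 + -1*-99864 + 0*303968 + 0*-38102 = 12543
  c_7 = 0*-186380 + 1*18902 + 0*-485005 + 0*-80157 + 0*-99864 + 0*303968 + 0*-38102 = 18902
Writing each c_i in base p = 11:
  c_1 = 119944 = 0·11^0 + 3·11^1 + 1·11^2 + 2·11^3 + 8·11^4
  c_2 = 69547 = 5·11^0 + 8·11^1 + 2·11^2 + 8·11^3 + 4·11^4
  c_3 = 51152 = 2·11^0 + 8·11^1 + 4·11^2 + 5·11^3 + 3·11^4
  c_4 = 124963 = 3·11^0 + 8·11^1 + 9·11^2 + 5·11^3 + 8·11^4
  c_5 = 137668 = 3·11^0 + 8·11^1 + 4·11^2 + 4·11^3 + 9·11^4
  c_6 = 12543 = 3·11^0 + 7·11^1 + 4·11^2 + 9·11^3
  c_7 = 18902 = 4·11^0 + 2·11^1 + 2·11^2 + 3·11^3 + 1·11^4
p-restricted factor λ_0 = (0, 5, 2, 3, 3, 3, 4)
p-restricted factor λ_1 = (3, 8, 8, 8, 8, 7, 2)
p-restricted factor λ_2 = (1, 2, 4, 9, 4, 4, 2)
p-restricted factor λ_3 = (2, 8, 5, 5, 4, 9, 3)
p-restricted factor λ_4 = (8, 4, 3, 8, 9, 0, 1)

((0, 5, 2, 3, 3, 3, 4), (3, 8, 8, 8, 8, 7, 2), (1, 2, 4, 9, 4, 4, 2), (2, 8, 5, 5, 4, 9, 3), (8, 4, 3, 8, 9, 0, 1))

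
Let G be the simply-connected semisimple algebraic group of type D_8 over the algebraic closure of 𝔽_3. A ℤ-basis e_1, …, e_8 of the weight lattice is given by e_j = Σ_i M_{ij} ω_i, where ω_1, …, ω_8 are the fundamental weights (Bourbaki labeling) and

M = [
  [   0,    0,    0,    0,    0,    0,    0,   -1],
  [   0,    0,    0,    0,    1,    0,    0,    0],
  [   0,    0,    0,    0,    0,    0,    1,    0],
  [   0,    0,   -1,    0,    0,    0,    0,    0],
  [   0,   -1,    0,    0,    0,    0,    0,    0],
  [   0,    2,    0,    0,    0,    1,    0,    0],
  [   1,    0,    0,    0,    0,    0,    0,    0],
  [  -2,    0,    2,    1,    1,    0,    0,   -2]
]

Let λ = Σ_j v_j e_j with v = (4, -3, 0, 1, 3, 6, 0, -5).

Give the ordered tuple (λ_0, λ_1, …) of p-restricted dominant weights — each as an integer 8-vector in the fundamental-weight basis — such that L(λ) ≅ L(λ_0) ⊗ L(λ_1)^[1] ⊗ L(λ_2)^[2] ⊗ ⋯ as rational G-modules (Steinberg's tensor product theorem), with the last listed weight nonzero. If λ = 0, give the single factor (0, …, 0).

((2, 0, 0, 0, 0, 0, 1, 0), (1, 1, 0, 0, 1, 0, 1, 2))

Converting to the ω-basis (c_i = row i of M dotted with v = (4, -3, 0, 1, 3, 6, 0, -5)):
  c_1 = 0·4 + (0)·(-3) + 0·0 + 0·1 + 0·3 + 0·6 + 0·0 + (-1)·(-5) = 5
  c_2 = 0·4 + (0)·(-3) + 0·0 + 0·1 + 1·3 + 0·6 + 0·0 + (0)·(-5) = 3
  c_3 = 0·4 + (0)·(-3) + 0·0 + 0·1 + 0·3 + 0·6 + 1·0 + (0)·(-5) = 0
  c_4 = 0·4 + (0)·(-3) + (-1)·(0) + 0·1 + 0·3 + 0·6 + 0·0 + (0)·(-5) = 0
  c_5 = 0·4 + (-1)·(-3) + 0·0 + 0·1 + 0·3 + 0·6 + 0·0 + (0)·(-5) = 3
  c_6 = 0·4 + (2)·(-3) + 0·0 + 0·1 + 0·3 + 1·6 + 0·0 + (0)·(-5) = 0
  c_7 = 1·4 + (0)·(-3) + 0·0 + 0·1 + 0·3 + 0·6 + 0·0 + (0)·(-5) = 4
  c_8 = (-2)·(4) + (0)·(-3) + 2·0 + 1·1 + 1·3 + 0·6 + 0·0 + (-2)·(-5) = 6
Base-3 expansion of each c_i:
  c_1 = 5 = 2·3^0 + 1·3^1
  c_2 = 3 = 0·3^0 + 1·3^1
  c_3 = 0
  c_4 = 0
  c_5 = 3 = 0·3^0 + 1·3^1
  c_6 = 0
  c_7 = 4 = 1·3^0 + 1·3^1
  c_8 = 6 = 0·3^0 + 2·3^1
Factor λ_0 = (2, 0, 0, 0, 0, 0, 1, 0)
Factor λ_1 = (1, 1, 0, 0, 1, 0, 1, 2)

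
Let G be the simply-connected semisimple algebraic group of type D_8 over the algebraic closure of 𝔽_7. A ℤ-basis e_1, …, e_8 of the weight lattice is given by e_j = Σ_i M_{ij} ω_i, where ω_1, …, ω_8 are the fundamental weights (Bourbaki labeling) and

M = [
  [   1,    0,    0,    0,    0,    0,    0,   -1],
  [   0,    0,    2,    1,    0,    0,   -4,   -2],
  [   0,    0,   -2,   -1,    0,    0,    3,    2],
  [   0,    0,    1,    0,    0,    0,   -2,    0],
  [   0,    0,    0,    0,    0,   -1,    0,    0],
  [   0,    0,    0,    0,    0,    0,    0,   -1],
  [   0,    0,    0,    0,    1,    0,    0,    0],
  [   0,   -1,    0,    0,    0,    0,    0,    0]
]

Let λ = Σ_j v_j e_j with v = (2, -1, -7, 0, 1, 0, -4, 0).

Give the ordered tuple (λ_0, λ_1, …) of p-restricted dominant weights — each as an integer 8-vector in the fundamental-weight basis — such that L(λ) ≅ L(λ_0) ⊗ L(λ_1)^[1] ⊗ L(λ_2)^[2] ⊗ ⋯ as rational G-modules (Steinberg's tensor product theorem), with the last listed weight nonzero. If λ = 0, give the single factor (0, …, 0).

Change of basis e → ω: c = M·v where v = (2, -1, -7, 0, 1, 0, -4, 0):
  c_1 = 1·2 + (0)·(-1) + (0)·(-7) + 0·0 + 0·1 + 0·0 + (0)·(-4) + (-1)·(0) = 2
  c_2 = 0·2 + (0)·(-1) + (2)·(-7) + 1·0 + 0·1 + 0·0 + (-4)·(-4) + (-2)·(0) = 2
  c_3 = 0·2 + (0)·(-1) + (-2)·(-7) + (-1)·(0) + 0·1 + 0·0 + (3)·(-4) + 2·0 = 2
  c_4 = 0·2 + (0)·(-1) + (1)·(-7) + 0·0 + 0·1 + 0·0 + (-2)·(-4) + 0·0 = 1
  c_5 = 0·2 + (0)·(-1) + (0)·(-7) + 0·0 + 0·1 + (-1)·(0) + (0)·(-4) + 0·0 = 0
  c_6 = 0·2 + (0)·(-1) + (0)·(-7) + 0·0 + 0·1 + 0·0 + (0)·(-4) + (-1)·(0) = 0
  c_7 = 0·2 + (0)·(-1) + (0)·(-7) + 0·0 + 1·1 + 0·0 + (0)·(-4) + 0·0 = 1
  c_8 = 0·2 + (-1)·(-1) + (0)·(-7) + 0·0 + 0·1 + 0·0 + (0)·(-4) + 0·0 = 1
Expand coordinatewise in base 7:
  c_1 = 2 = 2·7^0
  c_2 = 2 = 2·7^0
  c_3 = 2 = 2·7^0
  c_4 = 1 = 1·7^0
  c_5 = 0
  c_6 = 0
  c_7 = 1 = 1·7^0
  c_8 = 1 = 1·7^0
Factor λ_0 = (2, 2, 2, 1, 0, 0, 1, 1)

((2, 2, 2, 1, 0, 0, 1, 1),)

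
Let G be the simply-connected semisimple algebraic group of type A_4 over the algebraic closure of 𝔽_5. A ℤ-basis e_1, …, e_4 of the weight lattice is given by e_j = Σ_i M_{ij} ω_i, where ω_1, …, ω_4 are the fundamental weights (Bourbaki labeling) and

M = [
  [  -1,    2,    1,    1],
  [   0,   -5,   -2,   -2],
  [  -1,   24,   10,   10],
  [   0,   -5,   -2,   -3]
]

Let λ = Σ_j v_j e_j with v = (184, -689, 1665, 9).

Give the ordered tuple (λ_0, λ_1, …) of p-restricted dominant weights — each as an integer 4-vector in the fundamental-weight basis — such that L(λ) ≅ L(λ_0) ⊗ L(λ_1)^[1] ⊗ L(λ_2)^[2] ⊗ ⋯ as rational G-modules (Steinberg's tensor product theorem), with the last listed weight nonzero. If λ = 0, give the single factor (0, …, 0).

Compute c_i = Σ_j M_{ij} v_j with v = (184, -689, 1665, 9):
  c_1 = -1*184 + 2*-689 + 1*1665 + 1*9 = 112
  c_2 = 0*184 + -5*-689 + -2*1665 + -2*9 = 97
  c_3 = -1*184 + 24*-689 + 10*1665 + 10*9 = 20
  c_4 = 0*184 + -5*-689 + -2*1665 + -3*9 = 88
Base-5 expansion of each c_i:
  c_1 = 112 = 2·5^0 + 2·5^1 + 4·5^2
  c_2 = 97 = 2·5^0 + 4·5^1 + 3·5^2
  c_3 = 20 = 0·5^0 + 4·5^1
  c_4 = 88 = 3·5^0 + 2·5^1 + 3·5^2
λ_0 = (2, 2, 0, 3)
λ_1 = (2, 4, 4, 2)
λ_2 = (4, 3, 0, 3)

((2, 2, 0, 3), (2, 4, 4, 2), (4, 3, 0, 3))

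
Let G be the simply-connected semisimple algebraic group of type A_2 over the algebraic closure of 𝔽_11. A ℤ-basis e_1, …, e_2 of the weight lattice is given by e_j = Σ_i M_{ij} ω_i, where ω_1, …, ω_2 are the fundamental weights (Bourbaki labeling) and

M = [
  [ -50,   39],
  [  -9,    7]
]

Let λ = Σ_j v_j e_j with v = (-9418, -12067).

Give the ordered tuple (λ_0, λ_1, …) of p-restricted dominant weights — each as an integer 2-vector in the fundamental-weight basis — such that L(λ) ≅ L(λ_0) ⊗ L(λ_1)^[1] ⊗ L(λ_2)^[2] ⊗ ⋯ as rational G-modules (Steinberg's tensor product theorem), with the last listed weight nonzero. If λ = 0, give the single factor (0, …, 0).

Change of basis e → ω: c = M·v where v = (-9418, -12067):
  c_1 = (-50)·(-9418) + (39)·(-12067) = 287
  c_2 = (-9)·(-9418) + (7)·(-12067) = 293
Base-11 expansion of each c_i:
  c_1 = 287 = 1·11^0 + 4·11^1 + 2·11^2
  c_2 = 293 = 7·11^0 + 4·11^1 + 2·11^2
p-restricted factor λ_0 = (1, 7)
p-restricted factor λ_1 = (4, 4)
p-restricted factor λ_2 = (2, 2)

((1, 7), (4, 4), (2, 2))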